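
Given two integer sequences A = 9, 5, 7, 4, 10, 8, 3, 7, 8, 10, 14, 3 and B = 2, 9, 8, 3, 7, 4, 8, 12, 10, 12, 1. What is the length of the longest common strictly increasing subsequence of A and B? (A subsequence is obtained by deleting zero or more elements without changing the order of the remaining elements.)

4

A longest common strictly increasing subsequence is 3, 7, 8, 10 (length 4); it appears in order in both A and B, and no longer such subsequence exists.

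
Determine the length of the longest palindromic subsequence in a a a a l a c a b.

One longest palindromic subsequence is aaaaaa (positions 1,2,3,4,6,8); it reads the same forward and backward, and the interval DP gives dp[1][9] = 6.

6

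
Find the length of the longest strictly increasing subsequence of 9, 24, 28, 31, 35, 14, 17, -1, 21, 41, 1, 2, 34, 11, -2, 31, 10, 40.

Let dp[i] be the longest increasing subsequence ending at position i. Then dp = [1, 2, 3, 4, 5, 2, 3, 1, 4, 6, 2, 3, 5, 4, 1, 5, 4, 6].
The maximum is 6; one witness is 9, 24, 28, 31, 35, 41 at positions 1,2,3,4,5,10.

6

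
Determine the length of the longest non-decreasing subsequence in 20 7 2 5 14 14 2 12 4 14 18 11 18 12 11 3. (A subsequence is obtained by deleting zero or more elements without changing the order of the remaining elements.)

7

Scanning left to right, the best length ending at each element is: 20→1, 7→1, 2→1, 5→2, 14→3, 14→4, 2→2, 12→3, 4→3, 14→5, 18→6, 11→4, 18→7, 12→5, 11→5, 3→3.
So the longest non-decreasing subsequence has length 7, e.g. 2, 5, 14, 14, 14, 18, 18.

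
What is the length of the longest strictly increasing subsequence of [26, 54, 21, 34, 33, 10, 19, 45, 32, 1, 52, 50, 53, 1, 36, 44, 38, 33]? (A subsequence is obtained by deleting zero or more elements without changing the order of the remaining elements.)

Scanning left to right, the best length ending at each element is: 26→1, 54→2, 21→1, 34→2, 33→2, 10→1, 19→2, 45→3, 32→3, 1→1, 52→4, 50→4, 53→5, 1→1, 36→4, 44→5, 38→5, 33→4.
So the longest increasing subsequence has length 5, e.g. 26, 34, 45, 52, 53.

5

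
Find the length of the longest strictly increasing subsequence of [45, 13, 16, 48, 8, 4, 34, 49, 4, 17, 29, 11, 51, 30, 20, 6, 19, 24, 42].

Scanning left to right, the best length ending at each element is: 45→1, 13→1, 16→2, 48→3, 8→1, 4→1, 34→3, 49→4, 4→1, 17→3, 29→4, 11→2, 51→5, 30→5, 20→4, 6→2, 19→4, 24→5, 42→6.
So the longest increasing subsequence has length 6, e.g. 13, 16, 17, 29, 30, 42.

6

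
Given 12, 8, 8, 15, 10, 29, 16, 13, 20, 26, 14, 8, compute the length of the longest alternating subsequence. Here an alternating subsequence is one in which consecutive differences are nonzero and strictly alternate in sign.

Track the best alternating length ending on an up-step vs a down-step at each position: up/down = 1/1, 1/2, 1/2, 3/1, 3/4, 5/1, 5/6, 5/6, 7/6, 7/6, 7/8, 1/8.
The maximum over both is 8; one such subsequence is 12, 8, 15, 10, 29, 16, 20, 14.

8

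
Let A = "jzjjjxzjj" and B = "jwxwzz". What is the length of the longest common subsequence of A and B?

3

Backtracking the LCS table gives one alignment: j (A1,B1) → z (A2,B5) → z (A7,B6).
So the longest common subsequence has length 3.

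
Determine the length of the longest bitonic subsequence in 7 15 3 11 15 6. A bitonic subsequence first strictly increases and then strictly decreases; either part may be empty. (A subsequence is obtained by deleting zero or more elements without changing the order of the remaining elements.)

One longest bitonic subsequence is 7, 15, 11, 6 (positions 1,2,4,6): it rises to 15 then falls. Length 4 is optimal.

4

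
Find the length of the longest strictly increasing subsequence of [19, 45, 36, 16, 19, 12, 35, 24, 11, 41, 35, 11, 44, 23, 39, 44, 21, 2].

One longest increasing subsequence is 16, 19, 24, 35, 39, 44 (positions 4,5,8,11,15,16), of length 6; no longer one exists.

6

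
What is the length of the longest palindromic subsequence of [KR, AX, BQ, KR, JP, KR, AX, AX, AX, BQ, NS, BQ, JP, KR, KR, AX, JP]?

One longest palindromic subsequence is AX KR KR BQ NS BQ KR KR AX (positions 2,4,6,10,11,12,14,15,16); it reads the same forward and backward, and the interval DP gives dp[1][17] = 9.

9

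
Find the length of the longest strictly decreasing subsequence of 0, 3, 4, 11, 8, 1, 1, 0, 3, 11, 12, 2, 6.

4

Let dp[i] be the longest decreasing subsequence ending at position i. Then dp = [1, 1, 1, 1, 2, 3, 3, 4, 3, 1, 1, 4, 3].
The maximum is 4; one witness is 11, 8, 1, 0 at positions 4,5,6,8.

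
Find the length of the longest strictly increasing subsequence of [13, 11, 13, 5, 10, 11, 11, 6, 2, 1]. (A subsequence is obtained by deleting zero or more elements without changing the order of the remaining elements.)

Let dp[i] be the longest increasing subsequence ending at position i. Then dp = [1, 1, 2, 1, 2, 3, 3, 2, 1, 1].
The maximum is 3; one witness is 5, 10, 11 at positions 4,5,6.

3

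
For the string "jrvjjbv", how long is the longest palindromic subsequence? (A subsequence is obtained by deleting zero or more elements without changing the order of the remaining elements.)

4

One longest palindromic subsequence is vjjv (positions 3,4,5,7); it reads the same forward and backward, and the interval DP gives dp[1][7] = 4.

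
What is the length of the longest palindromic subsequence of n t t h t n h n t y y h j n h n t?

10

One longest palindromic subsequence is tnhnyynhnt (positions 2,6,7,8,10,11,14,15,16,17); it reads the same forward and backward, and the interval DP gives dp[1][17] = 10.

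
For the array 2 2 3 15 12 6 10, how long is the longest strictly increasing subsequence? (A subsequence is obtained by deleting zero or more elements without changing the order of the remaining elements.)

One longest increasing subsequence is 2, 3, 6, 10 (positions 1,3,6,7), of length 4; no longer one exists.

4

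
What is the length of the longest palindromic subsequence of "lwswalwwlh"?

Using dp[i][j] = 2 + dp[i+1][j−1] if the ends match, else max(dp[i+1][j], dp[i][j−1]):
dp[1][10] = 7. A witness is lwwlwwl at positions 1,2,4,6,7,8,9.

7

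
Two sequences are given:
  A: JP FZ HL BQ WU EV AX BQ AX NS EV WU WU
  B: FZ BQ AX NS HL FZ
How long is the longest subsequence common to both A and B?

Backtracking the LCS table gives one alignment: FZ (A2,B1) → BQ (A8,B2) → AX (A9,B3) → NS (A10,B4).
So the longest common subsequence has length 4.

4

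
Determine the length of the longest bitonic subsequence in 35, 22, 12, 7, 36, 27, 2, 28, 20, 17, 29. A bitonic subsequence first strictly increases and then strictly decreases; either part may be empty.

One longest bitonic subsequence is 35, 22, 12, 7, 2 (positions 1,2,3,4,7): it rises to 35 then falls. Length 5 is optimal.

5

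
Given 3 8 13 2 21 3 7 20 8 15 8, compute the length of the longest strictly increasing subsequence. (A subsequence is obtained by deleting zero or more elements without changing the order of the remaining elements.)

5

Scanning left to right, the best length ending at each element is: 3→1, 8→2, 13→3, 2→1, 21→4, 3→2, 7→3, 20→4, 8→4, 15→5, 8→4.
So the longest increasing subsequence has length 5, e.g. 2, 3, 7, 8, 15.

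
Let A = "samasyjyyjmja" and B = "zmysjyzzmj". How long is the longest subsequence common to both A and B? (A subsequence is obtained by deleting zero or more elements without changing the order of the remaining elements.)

6

Backtracking the LCS table gives one alignment: m (A3,B2) → s (A5,B4) → j (A7,B5) → y (A8,B6) → m (A11,B9) → j (A12,B10).
So the longest common subsequence has length 6.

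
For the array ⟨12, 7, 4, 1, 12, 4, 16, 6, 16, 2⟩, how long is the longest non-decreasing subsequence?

4

One longest non-decreasing subsequence is 12, 12, 16, 16 (positions 1,5,7,9), of length 4; no longer one exists.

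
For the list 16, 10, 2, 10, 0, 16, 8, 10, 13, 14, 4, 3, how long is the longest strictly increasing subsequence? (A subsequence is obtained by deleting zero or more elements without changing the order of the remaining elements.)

One longest increasing subsequence is 2, 8, 10, 13, 14 (positions 3,7,8,9,10), of length 5; no longer one exists.

5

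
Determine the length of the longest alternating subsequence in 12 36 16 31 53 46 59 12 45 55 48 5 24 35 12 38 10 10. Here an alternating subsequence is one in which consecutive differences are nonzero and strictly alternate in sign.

A longest alternating subsequence is 12, 36, 16, 53, 46, 59, 12, 45, 5, 24, 12, 38, 10 (positions 1,2,3,5,6,7,8,9,12,13,15,16,17); its 12 consecutive differences strictly alternate in sign, and length 13 is optimal.

13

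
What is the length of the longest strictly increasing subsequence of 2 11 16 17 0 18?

5

Let dp[i] be the longest increasing subsequence ending at position i. Then dp = [1, 2, 3, 4, 1, 5].
The maximum is 5; one witness is 2, 11, 16, 17, 18 at positions 1,2,3,4,6.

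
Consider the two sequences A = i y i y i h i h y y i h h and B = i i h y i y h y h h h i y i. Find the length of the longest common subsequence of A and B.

Backtracking the LCS table gives one alignment: i (A1,B2) → y (A2,B4) → i (A3,B5) → y (A4,B8) → h (A6,B11) → i (A7,B12) → y (A10,B13) → i (A11,B14).
So the longest common subsequence has length 8.

8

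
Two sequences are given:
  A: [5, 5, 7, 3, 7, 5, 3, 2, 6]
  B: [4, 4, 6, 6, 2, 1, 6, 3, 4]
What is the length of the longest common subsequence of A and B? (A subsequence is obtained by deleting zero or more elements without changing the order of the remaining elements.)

2

A longest common subsequence is 2, 6 (length 2); the LCS DP confirms no longer common subsequence exists.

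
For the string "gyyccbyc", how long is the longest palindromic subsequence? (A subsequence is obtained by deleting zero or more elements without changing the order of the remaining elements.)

4

Using dp[i][j] = 2 + dp[i+1][j−1] if the ends match, else max(dp[i+1][j], dp[i][j−1]):
dp[1][8] = 4. A witness is yccy at positions 3,4,5,7.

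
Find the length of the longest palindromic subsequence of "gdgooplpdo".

5

Using dp[i][j] = 2 + dp[i+1][j−1] if the ends match, else max(dp[i+1][j], dp[i][j−1]):
dp[1][10] = 5. A witness is oplpo at positions 4,6,7,8,10.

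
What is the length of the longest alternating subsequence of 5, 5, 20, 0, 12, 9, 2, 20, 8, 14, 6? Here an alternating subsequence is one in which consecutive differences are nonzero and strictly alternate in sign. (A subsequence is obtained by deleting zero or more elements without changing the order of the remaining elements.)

9

A longest alternating subsequence is 5, 20, 0, 12, 9, 20, 8, 14, 6 (positions 1,3,4,5,6,8,9,10,11); its 8 consecutive differences strictly alternate in sign, and length 9 is optimal.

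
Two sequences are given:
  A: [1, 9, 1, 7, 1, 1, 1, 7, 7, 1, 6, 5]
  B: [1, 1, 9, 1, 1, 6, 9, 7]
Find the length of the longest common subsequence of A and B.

5

A longest common subsequence is 1, 9, 1, 1, 7 (length 5); the LCS DP confirms no longer common subsequence exists.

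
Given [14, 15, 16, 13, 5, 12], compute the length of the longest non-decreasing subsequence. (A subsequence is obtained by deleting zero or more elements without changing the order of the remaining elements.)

3

One longest non-decreasing subsequence is 14, 15, 16 (positions 1,2,3), of length 3; no longer one exists.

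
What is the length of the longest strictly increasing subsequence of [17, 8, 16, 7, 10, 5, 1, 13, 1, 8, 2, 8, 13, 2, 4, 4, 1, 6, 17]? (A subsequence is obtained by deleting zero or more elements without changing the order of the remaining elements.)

5

Let dp[i] be the longest increasing subsequence ending at position i. Then dp = [1, 1, 2, 1, 2, 1, 1, 3, 1, 2, 2, 3, 4, 2, 3, 3, 1, 4, 5].
The maximum is 5; one witness is 1, 2, 8, 13, 17 at positions 7,11,12,13,19.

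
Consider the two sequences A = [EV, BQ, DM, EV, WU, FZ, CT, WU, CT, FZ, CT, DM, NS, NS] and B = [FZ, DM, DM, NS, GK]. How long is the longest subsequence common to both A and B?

Backtracking the LCS table gives one alignment: DM (A3,B2) → DM (A12,B3) → NS (A13,B4).
So the longest common subsequence has length 3.

3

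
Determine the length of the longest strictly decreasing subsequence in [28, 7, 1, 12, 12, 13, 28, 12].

One longest decreasing subsequence is 28, 7, 1 (positions 1,2,3), of length 3; no longer one exists.

3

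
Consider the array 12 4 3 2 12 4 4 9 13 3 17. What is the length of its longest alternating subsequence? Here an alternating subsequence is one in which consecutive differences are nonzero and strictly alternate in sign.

7

Track the best alternating length ending on an up-step vs a down-step at each position: up/down = 1/1, 1/2, 1/2, 1/2, 3/1, 3/4, 3/4, 5/4, 5/1, 3/6, 7/1.
The maximum over both is 7; one such subsequence is 12, 4, 12, 4, 9, 3, 17.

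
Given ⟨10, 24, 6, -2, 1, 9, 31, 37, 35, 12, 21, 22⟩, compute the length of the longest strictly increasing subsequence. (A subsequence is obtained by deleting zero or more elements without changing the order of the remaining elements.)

Let dp[i] be the longest increasing subsequence ending at position i. Then dp = [1, 2, 1, 1, 2, 3, 4, 5, 5, 4, 5, 6].
The maximum is 6; one witness is -2, 1, 9, 12, 21, 22 at positions 4,5,6,10,11,12.

6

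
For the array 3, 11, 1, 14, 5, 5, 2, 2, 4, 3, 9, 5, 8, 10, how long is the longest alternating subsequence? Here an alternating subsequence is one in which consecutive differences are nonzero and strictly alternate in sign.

Track the best alternating length ending on an up-step vs a down-step at each position: up/down = 1/1, 2/1, 1/3, 4/1, 4/5, 4/5, 4/5, 4/5, 6/5, 6/7, 8/5, 8/9, 10/9, 10/5.
The maximum over both is 10; one such subsequence is 3, 11, 1, 14, 2, 4, 3, 9, 5, 8.

10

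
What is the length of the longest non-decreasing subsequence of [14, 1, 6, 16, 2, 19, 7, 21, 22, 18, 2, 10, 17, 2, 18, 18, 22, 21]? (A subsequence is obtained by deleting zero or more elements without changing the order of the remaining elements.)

8

Scanning left to right, the best length ending at each element is: 14→1, 1→1, 6→2, 16→3, 2→2, 19→4, 7→3, 21→5, 22→6, 18→4, 2→3, 10→4, 17→5, 2→4, 18→6, 18→7, 22→8, 21→8.
So the longest non-decreasing subsequence has length 8, e.g. 1, 6, 7, 10, 17, 18, 18, 22.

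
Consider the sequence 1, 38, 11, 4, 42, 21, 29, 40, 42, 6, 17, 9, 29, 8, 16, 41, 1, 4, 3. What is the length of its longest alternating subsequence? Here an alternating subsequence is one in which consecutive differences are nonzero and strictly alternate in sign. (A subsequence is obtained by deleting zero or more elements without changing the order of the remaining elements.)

15

Track the best alternating length ending on an up-step vs a down-step at each position: up/down = 1/1, 2/1, 2/3, 2/3, 4/1, 4/5, 6/5, 6/5, 6/1, 4/7, 8/7, 8/9, 10/7, 8/11, 12/11, 12/7, 1/13, 14/13, 14/15.
The maximum over both is 15; one such subsequence is 1, 38, 11, 42, 21, 29, 6, 17, 9, 29, 8, 16, 1, 4, 3.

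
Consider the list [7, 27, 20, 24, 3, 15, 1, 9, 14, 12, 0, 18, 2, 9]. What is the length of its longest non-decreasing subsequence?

Let dp[i] be the longest non-decreasing subsequence ending at position i. Then dp = [1, 2, 2, 3, 1, 2, 1, 2, 3, 3, 1, 4, 2, 3].
The maximum is 4; one witness is 7, 9, 14, 18 at positions 1,8,9,12.

4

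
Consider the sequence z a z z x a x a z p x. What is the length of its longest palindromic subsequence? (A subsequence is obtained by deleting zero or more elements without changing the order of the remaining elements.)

7

Using dp[i][j] = 2 + dp[i+1][j−1] if the ends match, else max(dp[i+1][j], dp[i][j−1]):
dp[1][11] = 7. A witness is zaxaxaz at positions 1,2,5,6,7,8,9.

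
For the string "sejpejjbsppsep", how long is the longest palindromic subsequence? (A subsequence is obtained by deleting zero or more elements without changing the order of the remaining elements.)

One longest palindromic subsequence is pesppsep (positions 4,5,9,10,11,12,13,14); it reads the same forward and backward, and the interval DP gives dp[1][14] = 8.

8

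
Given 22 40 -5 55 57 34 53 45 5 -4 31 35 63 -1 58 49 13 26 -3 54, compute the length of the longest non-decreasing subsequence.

Let dp[i] be the longest non-decreasing subsequence ending at position i. Then dp = [1, 2, 1, 3, 4, 2, 3, 3, 2, 2, 3, 4, 5, 3, 5, 5, 4, 5, 3, 6].
The maximum is 6; one witness is -5, 5, 31, 35, 49, 54 at positions 3,9,11,12,16,20.

6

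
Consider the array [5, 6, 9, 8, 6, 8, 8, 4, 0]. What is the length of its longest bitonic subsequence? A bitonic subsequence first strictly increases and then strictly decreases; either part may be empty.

Let inc[i] be the LIS ending at i and dec[i] the longest strictly decreasing subsequence starting at i. inc = [1, 2, 3, 3, 2, 3, 3, 1, 1], dec = [3, 3, 5, 4, 3, 3, 3, 2, 1].
max_i inc[i]+dec[i]−1 = 7, with one witness 5, 6, 9, 8, 6, 4, 0.

7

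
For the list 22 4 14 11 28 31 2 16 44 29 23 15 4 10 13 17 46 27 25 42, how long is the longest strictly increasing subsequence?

7

Let dp[i] be the longest increasing subsequence ending at position i. Then dp = [1, 1, 2, 2, 3, 4, 1, 3, 5, 4, 4, 3, 2, 3, 4, 5, 6, 6, 6, 7].
The maximum is 7; one witness is 2, 4, 10, 13, 17, 27, 42 at positions 7,13,14,15,16,18,20.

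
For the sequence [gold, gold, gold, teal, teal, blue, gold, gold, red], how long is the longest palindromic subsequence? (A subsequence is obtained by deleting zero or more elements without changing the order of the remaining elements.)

One longest palindromic subsequence is gold gold teal teal gold gold (positions 2,3,4,5,7,8); it reads the same forward and backward, and the interval DP gives dp[1][9] = 6.

6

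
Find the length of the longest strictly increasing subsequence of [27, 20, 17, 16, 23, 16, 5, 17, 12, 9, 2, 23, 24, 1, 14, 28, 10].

5

Scanning left to right, the best length ending at each element is: 27→1, 20→1, 17→1, 16→1, 23→2, 16→1, 5→1, 17→2, 12→2, 9→2, 2→1, 23→3, 24→4, 1→1, 14→3, 28→5, 10→3.
So the longest increasing subsequence has length 5, e.g. 16, 17, 23, 24, 28.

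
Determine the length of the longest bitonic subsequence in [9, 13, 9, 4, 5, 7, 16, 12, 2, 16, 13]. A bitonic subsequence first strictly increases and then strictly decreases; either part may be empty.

6

Let inc[i] be the LIS ending at i and dec[i] the longest strictly decreasing subsequence starting at i. inc = [1, 2, 1, 1, 2, 3, 4, 4, 1, 5, 5], dec = [3, 4, 3, 2, 2, 2, 3, 2, 1, 2, 1].
max_i inc[i]+dec[i]−1 = 6, with one witness 4, 5, 7, 16, 12, 2.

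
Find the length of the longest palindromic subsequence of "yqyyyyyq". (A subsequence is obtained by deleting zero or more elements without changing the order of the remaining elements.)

One longest palindromic subsequence is qyyyyyq (positions 2,3,4,5,6,7,8); it reads the same forward and backward, and the interval DP gives dp[1][8] = 7.

7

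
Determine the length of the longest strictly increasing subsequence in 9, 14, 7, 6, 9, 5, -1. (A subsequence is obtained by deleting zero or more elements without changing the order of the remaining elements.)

Let dp[i] be the longest increasing subsequence ending at position i. Then dp = [1, 2, 1, 1, 2, 1, 1].
The maximum is 2; one witness is 9, 14 at positions 1,2.

2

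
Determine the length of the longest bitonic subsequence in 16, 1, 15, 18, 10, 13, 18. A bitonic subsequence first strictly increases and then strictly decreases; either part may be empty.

4

Let inc[i] be the LIS ending at i and dec[i] the longest strictly decreasing subsequence starting at i. inc = [1, 1, 2, 3, 2, 3, 4], dec = [3, 1, 2, 2, 1, 1, 1].
max_i inc[i]+dec[i]−1 = 4, with one witness 1, 15, 18, 13.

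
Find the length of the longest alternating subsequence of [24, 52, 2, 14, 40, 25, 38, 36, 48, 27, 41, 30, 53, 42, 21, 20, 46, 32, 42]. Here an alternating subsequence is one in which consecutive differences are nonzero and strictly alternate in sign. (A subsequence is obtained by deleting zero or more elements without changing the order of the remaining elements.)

16

Track the best alternating length ending on an up-step vs a down-step at each position: up/down = 1/1, 2/1, 1/3, 4/3, 4/3, 4/5, 6/5, 6/7, 8/3, 6/9, 10/9, 10/11, 12/1, 12/13, 4/13, 4/13, 14/13, 14/15, 16/15.
The maximum over both is 16; one such subsequence is 24, 52, 2, 40, 25, 38, 36, 48, 27, 41, 30, 53, 42, 46, 32, 42.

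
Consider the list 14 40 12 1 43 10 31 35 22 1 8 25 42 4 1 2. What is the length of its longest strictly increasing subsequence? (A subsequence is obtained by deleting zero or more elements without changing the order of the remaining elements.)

5

Scanning left to right, the best length ending at each element is: 14→1, 40→2, 12→1, 1→1, 43→3, 10→2, 31→3, 35→4, 22→3, 1→1, 8→2, 25→4, 42→5, 4→2, 1→1, 2→2.
So the longest increasing subsequence has length 5, e.g. 1, 10, 31, 35, 42.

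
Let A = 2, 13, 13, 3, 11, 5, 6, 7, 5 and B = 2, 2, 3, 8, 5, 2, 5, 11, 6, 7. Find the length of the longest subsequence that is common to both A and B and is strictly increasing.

5

For each value that appears in both, track the longest common increasing run ending there.
The best achievable length is 5; one witness is 2, 3, 5, 6, 7 (A-positions 1,4,6,7,8, B-positions 1,3,5,9,10).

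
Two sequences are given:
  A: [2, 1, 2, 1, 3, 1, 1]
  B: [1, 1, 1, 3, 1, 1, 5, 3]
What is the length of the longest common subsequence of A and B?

A longest common subsequence is 1, 1, 3, 1, 1 (length 5); the LCS DP confirms no longer common subsequence exists.

5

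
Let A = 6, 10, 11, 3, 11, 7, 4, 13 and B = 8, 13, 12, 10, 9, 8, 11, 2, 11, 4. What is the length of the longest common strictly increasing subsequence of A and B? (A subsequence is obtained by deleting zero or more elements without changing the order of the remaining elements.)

For each value that appears in both, track the longest common increasing run ending there.
The best achievable length is 2; one witness is 10, 11 (A-positions 2,3, B-positions 4,7).

2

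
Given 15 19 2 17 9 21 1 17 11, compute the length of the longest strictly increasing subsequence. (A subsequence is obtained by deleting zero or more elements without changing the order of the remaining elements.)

3

Let dp[i] be the longest increasing subsequence ending at position i. Then dp = [1, 2, 1, 2, 2, 3, 1, 3, 3].
The maximum is 3; one witness is 15, 19, 21 at positions 1,2,6.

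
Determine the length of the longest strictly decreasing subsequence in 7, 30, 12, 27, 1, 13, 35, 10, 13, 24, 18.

4

Scanning left to right, the best length ending at each element is: 7→1, 30→1, 12→2, 27→2, 1→3, 13→3, 35→1, 10→4, 13→3, 24→3, 18→4.
So the longest decreasing subsequence has length 4, e.g. 30, 27, 13, 10.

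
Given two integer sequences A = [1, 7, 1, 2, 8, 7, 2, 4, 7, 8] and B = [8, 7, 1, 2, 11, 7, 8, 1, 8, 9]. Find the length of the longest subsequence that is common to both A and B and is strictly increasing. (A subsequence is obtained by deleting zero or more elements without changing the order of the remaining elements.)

4

For each value that appears in both, track the longest common increasing run ending there.
The best achievable length is 4; one witness is 1, 2, 7, 8 (A-positions 1,4,6,10, B-positions 3,4,6,7).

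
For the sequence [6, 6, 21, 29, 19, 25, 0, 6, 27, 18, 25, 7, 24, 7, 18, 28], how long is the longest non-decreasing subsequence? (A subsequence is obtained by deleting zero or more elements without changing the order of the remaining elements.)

7

Scanning left to right, the best length ending at each element is: 6→1, 6→2, 21→3, 29→4, 19→3, 25→4, 0→1, 6→3, 27→5, 18→4, 25→5, 7→4, 24→5, 7→5, 18→6, 28→7.
So the longest non-decreasing subsequence has length 7, e.g. 6, 6, 6, 7, 7, 18, 28.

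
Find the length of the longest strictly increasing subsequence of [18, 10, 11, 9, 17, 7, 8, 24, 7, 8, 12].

4

Let dp[i] be the longest increasing subsequence ending at position i. Then dp = [1, 1, 2, 1, 3, 1, 2, 4, 1, 2, 3].
The maximum is 4; one witness is 10, 11, 17, 24 at positions 2,3,5,8.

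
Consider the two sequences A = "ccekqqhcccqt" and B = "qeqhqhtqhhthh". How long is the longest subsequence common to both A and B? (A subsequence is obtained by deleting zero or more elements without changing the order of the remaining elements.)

6

A longest common subsequence is eqqhqt (length 6); the LCS DP confirms no longer common subsequence exists.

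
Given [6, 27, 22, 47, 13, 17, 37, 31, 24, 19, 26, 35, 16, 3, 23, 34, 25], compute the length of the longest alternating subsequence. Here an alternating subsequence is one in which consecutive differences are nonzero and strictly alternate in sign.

Track the best alternating length ending on an up-step vs a down-step at each position: up/down = 1/1, 2/1, 2/3, 4/1, 2/5, 6/5, 6/5, 6/7, 6/7, 6/7, 8/7, 8/7, 6/9, 1/9, 10/9, 10/9, 10/11.
The maximum over both is 11; one such subsequence is 6, 27, 22, 47, 13, 37, 24, 26, 16, 34, 25.

11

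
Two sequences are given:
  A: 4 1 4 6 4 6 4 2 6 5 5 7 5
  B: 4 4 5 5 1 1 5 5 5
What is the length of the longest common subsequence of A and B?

Backtracking the LCS table gives one alignment: 4 (A1,B2) → 1 (A2,B6) → 5 (A10,B7) → 5 (A11,B8) → 5 (A13,B9).
So the longest common subsequence has length 5.

5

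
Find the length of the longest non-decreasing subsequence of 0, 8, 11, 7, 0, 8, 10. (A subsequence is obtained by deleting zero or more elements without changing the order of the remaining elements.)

One longest non-decreasing subsequence is 0, 8, 8, 10 (positions 1,2,6,7), of length 4; no longer one exists.

4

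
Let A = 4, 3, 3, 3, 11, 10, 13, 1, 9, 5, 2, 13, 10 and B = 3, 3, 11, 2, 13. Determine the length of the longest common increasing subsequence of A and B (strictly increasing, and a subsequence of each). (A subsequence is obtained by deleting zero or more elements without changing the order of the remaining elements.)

A longest common strictly increasing subsequence is 3, 11, 13 (length 3); it appears in order in both A and B, and no longer such subsequence exists.

3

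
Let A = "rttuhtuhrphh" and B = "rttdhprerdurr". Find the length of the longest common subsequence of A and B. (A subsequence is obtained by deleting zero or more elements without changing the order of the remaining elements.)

A longest common subsequence is rtthur (length 6); the LCS DP confirms no longer common subsequence exists.

6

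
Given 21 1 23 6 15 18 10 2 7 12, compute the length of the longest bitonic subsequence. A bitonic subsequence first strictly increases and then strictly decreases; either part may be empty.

Let inc[i] be the LIS ending at i and dec[i] the longest strictly decreasing subsequence starting at i. inc = [1, 1, 2, 2, 3, 4, 3, 2, 3, 4], dec = [4, 1, 4, 2, 3, 3, 2, 1, 1, 1].
max_i inc[i]+dec[i]−1 = 6, with one witness 1, 6, 15, 18, 10, 7.

6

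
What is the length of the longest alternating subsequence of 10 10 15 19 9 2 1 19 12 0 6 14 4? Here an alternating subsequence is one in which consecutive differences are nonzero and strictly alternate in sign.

Track the best alternating length ending on an up-step vs a down-step at each position: up/down = 1/1, 1/1, 2/1, 2/1, 1/3, 1/3, 1/3, 4/1, 4/5, 1/5, 6/5, 6/5, 6/7.
The maximum over both is 7; one such subsequence is 10, 15, 9, 19, 0, 6, 4.

7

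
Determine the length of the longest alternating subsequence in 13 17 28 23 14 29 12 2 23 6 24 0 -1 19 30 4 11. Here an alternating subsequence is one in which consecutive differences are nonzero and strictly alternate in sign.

12

Track the best alternating length ending on an up-step vs a down-step at each position: up/down = 1/1, 2/1, 2/1, 2/3, 2/3, 4/1, 1/5, 1/5, 6/5, 6/7, 8/5, 1/9, 1/9, 10/9, 10/1, 10/11, 12/11.
The maximum over both is 12; one such subsequence is 13, 28, 23, 29, 12, 23, 6, 24, 0, 19, 4, 11.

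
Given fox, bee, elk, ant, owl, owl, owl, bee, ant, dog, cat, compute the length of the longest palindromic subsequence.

One longest palindromic subsequence is ant owl owl owl ant (positions 4,5,6,7,9); it reads the same forward and backward, and the interval DP gives dp[1][11] = 5.

5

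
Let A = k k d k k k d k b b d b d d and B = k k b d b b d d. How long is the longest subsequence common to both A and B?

A longest common subsequence is kkdbbdd (length 7); the LCS DP confirms no longer common subsequence exists.

7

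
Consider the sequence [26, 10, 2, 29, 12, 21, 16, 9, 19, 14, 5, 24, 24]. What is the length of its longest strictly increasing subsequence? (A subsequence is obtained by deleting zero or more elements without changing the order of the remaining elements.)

Let dp[i] be the longest increasing subsequence ending at position i. Then dp = [1, 1, 1, 2, 2, 3, 3, 2, 4, 3, 2, 5, 5].
The maximum is 5; one witness is 10, 12, 16, 19, 24 at positions 2,5,7,9,12.

5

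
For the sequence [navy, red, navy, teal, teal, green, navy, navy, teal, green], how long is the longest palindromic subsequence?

6

One longest palindromic subsequence is navy navy teal teal navy navy (positions 1,3,4,5,7,8); it reads the same forward and backward, and the interval DP gives dp[1][10] = 6.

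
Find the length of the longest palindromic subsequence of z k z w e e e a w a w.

Using dp[i][j] = 2 + dp[i+1][j−1] if the ends match, else max(dp[i+1][j], dp[i][j−1]):
dp[1][11] = 5. A witness is wawaw at positions 4,8,9,10,11.

5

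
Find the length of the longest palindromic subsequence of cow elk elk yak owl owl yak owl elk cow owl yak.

8

One longest palindromic subsequence is cow elk yak owl owl yak elk cow (positions 1,2,4,5,6,7,9,10); it reads the same forward and backward, and the interval DP gives dp[1][12] = 8.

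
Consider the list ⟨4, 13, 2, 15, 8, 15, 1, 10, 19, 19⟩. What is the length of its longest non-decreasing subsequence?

Let dp[i] be the longest non-decreasing subsequence ending at position i. Then dp = [1, 2, 1, 3, 2, 4, 1, 3, 5, 6].
The maximum is 6; one witness is 4, 13, 15, 15, 19, 19 at positions 1,2,4,6,9,10.

6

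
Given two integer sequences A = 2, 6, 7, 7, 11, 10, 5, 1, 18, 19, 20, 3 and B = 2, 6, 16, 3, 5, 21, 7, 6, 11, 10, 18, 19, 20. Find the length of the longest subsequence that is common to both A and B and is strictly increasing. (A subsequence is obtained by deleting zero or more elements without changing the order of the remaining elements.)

For each value that appears in both, track the longest common increasing run ending there.
The best achievable length is 7; one witness is 2, 6, 7, 11, 18, 19, 20 (A-positions 1,2,3,5,9,10,11, B-positions 1,2,7,9,11,12,13).

7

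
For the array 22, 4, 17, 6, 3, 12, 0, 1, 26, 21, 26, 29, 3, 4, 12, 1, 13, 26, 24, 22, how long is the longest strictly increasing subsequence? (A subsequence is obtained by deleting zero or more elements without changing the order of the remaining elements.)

Let dp[i] be the longest increasing subsequence ending at position i. Then dp = [1, 1, 2, 2, 1, 3, 1, 2, 4, 4, 5, 6, 3, 4, 5, 2, 6, 7, 7, 7].
The maximum is 7; one witness is 0, 1, 3, 4, 12, 13, 26 at positions 7,8,13,14,15,17,18.

7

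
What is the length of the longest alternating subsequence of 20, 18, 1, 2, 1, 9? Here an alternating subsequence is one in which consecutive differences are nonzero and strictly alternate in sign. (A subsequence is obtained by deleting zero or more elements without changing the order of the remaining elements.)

5

A longest alternating subsequence is 20, 1, 2, 1, 9 (positions 1,3,4,5,6); its 4 consecutive differences strictly alternate in sign, and length 5 is optimal.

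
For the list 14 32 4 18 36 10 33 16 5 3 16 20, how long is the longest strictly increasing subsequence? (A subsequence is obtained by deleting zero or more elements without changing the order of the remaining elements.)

4

Let dp[i] be the longest increasing subsequence ending at position i. Then dp = [1, 2, 1, 2, 3, 2, 3, 3, 2, 1, 3, 4].
The maximum is 4; one witness is 4, 10, 16, 20 at positions 3,6,8,12.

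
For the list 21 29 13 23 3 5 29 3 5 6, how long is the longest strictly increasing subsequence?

3

One longest increasing subsequence is 21, 23, 29 (positions 1,4,7), of length 3; no longer one exists.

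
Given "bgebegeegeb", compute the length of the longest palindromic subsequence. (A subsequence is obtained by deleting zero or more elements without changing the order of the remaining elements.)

One longest palindromic subsequence is bgeegeegb (positions 1,2,3,5,6,7,8,9,11); it reads the same forward and backward, and the interval DP gives dp[1][11] = 9.

9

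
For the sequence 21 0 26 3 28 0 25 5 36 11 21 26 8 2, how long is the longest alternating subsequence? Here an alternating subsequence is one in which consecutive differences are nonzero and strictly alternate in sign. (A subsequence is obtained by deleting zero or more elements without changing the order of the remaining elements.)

A longest alternating subsequence is 21, 0, 26, 3, 28, 0, 25, 5, 36, 11, 21, 8 (positions 1,2,3,4,5,6,7,8,9,10,11,13); its 11 consecutive differences strictly alternate in sign, and length 12 is optimal.

12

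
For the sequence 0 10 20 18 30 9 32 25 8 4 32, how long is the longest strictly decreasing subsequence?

5

One longest decreasing subsequence is 20, 18, 9, 8, 4 (positions 3,4,6,9,10), of length 5; no longer one exists.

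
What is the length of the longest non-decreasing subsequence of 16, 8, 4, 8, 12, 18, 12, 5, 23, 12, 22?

6

One longest non-decreasing subsequence is 8, 8, 12, 12, 12, 22 (positions 2,4,5,7,10,11), of length 6; no longer one exists.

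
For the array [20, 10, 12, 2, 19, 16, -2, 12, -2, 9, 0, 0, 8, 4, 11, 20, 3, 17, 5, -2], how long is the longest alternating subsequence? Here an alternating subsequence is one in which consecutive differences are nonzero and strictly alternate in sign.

A longest alternating subsequence is 20, 10, 12, 2, 19, -2, 12, -2, 9, 0, 8, 4, 11, 3, 17, 5 (positions 1,2,3,4,5,7,8,9,10,11,13,14,15,17,18,19); its 15 consecutive differences strictly alternate in sign, and length 16 is optimal.

16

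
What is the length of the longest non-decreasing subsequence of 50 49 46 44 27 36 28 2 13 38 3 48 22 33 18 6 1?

4

Scanning left to right, the best length ending at each element is: 50→1, 49→1, 46→1, 44→1, 27→1, 36→2, 28→2, 2→1, 13→2, 38→3, 3→2, 48→4, 22→3, 33→4, 18→3, 6→3, 1→1.
So the longest non-decreasing subsequence has length 4, e.g. 27, 36, 38, 48.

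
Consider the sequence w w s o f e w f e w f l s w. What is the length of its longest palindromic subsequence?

9

One longest palindromic subsequence is wsfwewfsw (positions 1,3,5,7,9,10,11,13,14); it reads the same forward and backward, and the interval DP gives dp[1][14] = 9.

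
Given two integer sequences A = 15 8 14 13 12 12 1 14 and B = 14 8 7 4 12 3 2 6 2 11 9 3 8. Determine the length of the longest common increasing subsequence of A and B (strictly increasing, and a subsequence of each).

A longest common strictly increasing subsequence is 8, 12 (length 2); it appears in order in both A and B, and no longer such subsequence exists.

2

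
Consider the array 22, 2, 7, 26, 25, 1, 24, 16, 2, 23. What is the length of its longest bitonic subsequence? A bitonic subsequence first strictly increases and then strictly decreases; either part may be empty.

7

Let inc[i] be the LIS ending at i and dec[i] the longest strictly decreasing subsequence starting at i. inc = [1, 1, 2, 3, 3, 1, 3, 3, 2, 4], dec = [3, 2, 2, 5, 4, 1, 3, 2, 1, 1].
max_i inc[i]+dec[i]−1 = 7, with one witness 2, 7, 26, 25, 24, 16, 2.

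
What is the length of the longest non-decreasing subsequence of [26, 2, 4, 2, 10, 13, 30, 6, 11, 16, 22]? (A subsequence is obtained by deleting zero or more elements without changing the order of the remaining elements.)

6

Let dp[i] be the longest non-decreasing subsequence ending at position i. Then dp = [1, 1, 2, 2, 3, 4, 5, 3, 4, 5, 6].
The maximum is 6; one witness is 2, 4, 10, 13, 16, 22 at positions 2,3,5,6,10,11.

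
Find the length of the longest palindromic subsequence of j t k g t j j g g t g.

6

Using dp[i][j] = 2 + dp[i+1][j−1] if the ends match, else max(dp[i+1][j], dp[i][j−1]):
dp[1][11] = 6. A witness is gtggtg at positions 4,5,8,9,10,11.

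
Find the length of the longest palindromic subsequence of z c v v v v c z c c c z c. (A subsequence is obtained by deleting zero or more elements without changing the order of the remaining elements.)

Using dp[i][j] = 2 + dp[i+1][j−1] if the ends match, else max(dp[i+1][j], dp[i][j−1]):
dp[1][13] = 8. A witness is zcvvvvcz at positions 1,2,3,4,5,6,11,12.

8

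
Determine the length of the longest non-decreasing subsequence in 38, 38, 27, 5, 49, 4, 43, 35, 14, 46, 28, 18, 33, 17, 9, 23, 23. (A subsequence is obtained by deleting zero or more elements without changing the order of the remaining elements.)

5

Let dp[i] be the longest non-decreasing subsequence ending at position i. Then dp = [1, 2, 1, 1, 3, 1, 3, 2, 2, 4, 3, 3, 4, 3, 2, 4, 5].
The maximum is 5; one witness is 5, 14, 18, 23, 23 at positions 4,9,12,16,17.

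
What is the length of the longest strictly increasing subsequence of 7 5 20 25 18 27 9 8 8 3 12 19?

Let dp[i] be the longest increasing subsequence ending at position i. Then dp = [1, 1, 2, 3, 2, 4, 2, 2, 2, 1, 3, 4].
The maximum is 4; one witness is 7, 20, 25, 27 at positions 1,3,4,6.

4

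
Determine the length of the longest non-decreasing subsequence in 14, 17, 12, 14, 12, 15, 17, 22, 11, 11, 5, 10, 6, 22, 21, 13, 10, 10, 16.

One longest non-decreasing subsequence is 14, 14, 15, 17, 22, 22 (positions 1,4,6,7,8,14), of length 6; no longer one exists.

6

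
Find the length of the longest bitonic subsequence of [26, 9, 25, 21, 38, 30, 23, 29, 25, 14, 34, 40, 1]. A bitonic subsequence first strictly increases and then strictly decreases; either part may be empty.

Let inc[i] be the LIS ending at i and dec[i] the longest strictly decreasing subsequence starting at i. inc = [1, 1, 2, 2, 3, 3, 3, 4, 4, 2, 5, 6, 1], dec = [5, 2, 4, 3, 6, 5, 3, 4, 3, 2, 2, 2, 1].
max_i inc[i]+dec[i]−1 = 8, with one witness 9, 25, 38, 30, 29, 25, 14, 1.

8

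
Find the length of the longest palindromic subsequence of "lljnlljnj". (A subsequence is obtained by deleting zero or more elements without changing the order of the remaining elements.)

6

Using dp[i][j] = 2 + dp[i+1][j−1] if the ends match, else max(dp[i+1][j], dp[i][j−1]):
dp[1][9] = 6. A witness is jnllnj at positions 3,4,5,6,8,9.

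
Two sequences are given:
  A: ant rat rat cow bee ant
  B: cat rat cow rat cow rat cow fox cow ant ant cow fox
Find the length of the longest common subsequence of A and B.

Backtracking the LCS table gives one alignment: rat (A2,B4) → rat (A3,B6) → cow (A4,B9) → ant (A6,B11).
So the longest common subsequence has length 4.

4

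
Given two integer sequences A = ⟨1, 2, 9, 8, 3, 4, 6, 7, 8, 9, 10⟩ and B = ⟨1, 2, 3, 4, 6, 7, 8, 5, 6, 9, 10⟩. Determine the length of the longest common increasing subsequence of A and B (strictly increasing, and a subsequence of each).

A longest common strictly increasing subsequence is 1, 2, 3, 4, 6, 7, 8, 9, 10 (length 9); it appears in order in both A and B, and no longer such subsequence exists.

9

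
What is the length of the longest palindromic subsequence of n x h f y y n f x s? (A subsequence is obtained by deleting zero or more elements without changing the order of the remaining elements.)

Using dp[i][j] = 2 + dp[i+1][j−1] if the ends match, else max(dp[i+1][j], dp[i][j−1]):
dp[1][10] = 6. A witness is xfyyfx at positions 2,4,5,6,8,9.

6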